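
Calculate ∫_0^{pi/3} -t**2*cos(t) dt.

-pi/3 - sqrt(3)*pi**2/18 + sqrt(3)

Integrate by parts twice (u = t^2, dv = -cos(t) dt).
An antiderivative is F(t) = -t**2*sin(t) - 2*t*cos(t) + 2*sin(t).
Then F(pi/3) - F(0) = (-pi/3 - sqrt(3)*pi**2/18 + sqrt(3)) - (0) = -pi/3 - sqrt(3)*pi**2/18 + sqrt(3).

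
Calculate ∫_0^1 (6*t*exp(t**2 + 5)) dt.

Let u = t**2 + 5, so du = 2*t dt. When t = 0, u = 5; when t = 1, u = 6.
The integral becomes 3·∫ exp(u) du from 5 to 6, with antiderivative 3*exp(u).
Back in t: F(t) = 3*exp(t**2 + 5).
Then F(1) - F(0) = (3*exp(6)) - (3*exp(5)) = -3*(1 - exp(1))*exp(5).

-3*(1 - exp(1))*exp(5)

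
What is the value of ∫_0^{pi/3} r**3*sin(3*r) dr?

Integrate by parts 3 times (u = r^3, dv = sin(3*r) dr).
An antiderivative is F(r) = -r**3*cos(3*r)/3 + r**2*sin(3*r)/3 + 2*r*cos(3*r)/9 - 2*sin(3*r)/27.
Then F(pi/3) - F(0) = (pi*(-6 + pi**2)/81) - (0) = pi*(-6 + pi**2)/81.

pi*(-6 + pi**2)/81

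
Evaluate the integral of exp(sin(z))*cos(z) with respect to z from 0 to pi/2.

-1 + E

Let u = sin(z), so du = cos(z) dz. When z = 0, u = 0; when z = pi/2, u = 1.
The integral becomes ∫ exp(u) du from 0 to 1, with antiderivative exp(u).
Back in z: F(z) = exp(sin(z)).
Then F(pi/2) - F(0) = (E) - (1) = -1 + E.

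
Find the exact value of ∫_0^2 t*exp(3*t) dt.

1/9 + 5*exp(6)/9

Integrate by parts once (u = t, dv = exp(3*t) dt).
An antiderivative is F(t) = (3*t - 1)*exp(3*t)/9.
Then F(2) - F(0) = (5*exp(6)/9) - (-1/9) = 1/9 + 5*exp(6)/9.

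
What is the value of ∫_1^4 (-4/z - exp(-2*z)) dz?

An antiderivative is F(z) = -4*log(z) + exp(-2*z)/2.
Then F(4) - F(1) = (-8*log(2) + exp(-8)/2) - (exp(-2)/2) = (-16*exp(8)*log(2) - exp(6) + 1)*exp(-8)/2.

(-16*exp(8)*log(2) - exp(6) + 1)*exp(-8)/2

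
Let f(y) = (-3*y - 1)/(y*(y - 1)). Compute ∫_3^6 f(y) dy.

-4*log(5) + 5*log(2)

Factor the denominator: y**2 - y = y(y - 1).
Partial fractions: (-3*y - 1)/(y*(y - 1)) = 1/y - 4/(y - 1).
An antiderivative is F(y) = log(y) - 4*log(y - 1).
Then F(6) - F(3) = (-4*log(5) + log(2) + log(3)) - (log(3/16)) = -4*log(5) + 5*log(2).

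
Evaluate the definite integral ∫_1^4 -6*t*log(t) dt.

Integrate by parts once (u = ln t, dv = -6*t dt).
An antiderivative is F(t) = -3*t**2*(2*log(t) - 1)/2.
Then F(4) - F(1) = (24 - 96*log(2)) - (3/2) = 45/2 - 96*log(2).

45/2 - 96*log(2)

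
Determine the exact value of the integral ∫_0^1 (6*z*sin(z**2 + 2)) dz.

3*cos(2) - 3*cos(3)

Let u = z**2 + 2, so du = 2*z dz. When z = 0, u = 2; when z = 1, u = 3.
The integral becomes 3·∫ sin(u) du from 2 to 3, with antiderivative -3*cos(u).
Back in z: F(z) = -3*cos(z**2 + 2).
Then F(1) - F(0) = (-3*cos(3)) - (-3*cos(2)) = 3*cos(2) - 3*cos(3).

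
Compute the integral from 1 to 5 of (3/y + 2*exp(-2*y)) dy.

An antiderivative is F(y) = 3*log(y) - exp(-2*y).
Then F(5) - F(1) = (-exp(-10) + 3*log(5)) - (-exp(-2)) = -exp(-10) + exp(-2) + 3*log(5).

-exp(-10) + exp(-2) + 3*log(5)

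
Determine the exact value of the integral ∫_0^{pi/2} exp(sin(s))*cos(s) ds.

Let u = sin(s), so du = cos(s) ds. When s = 0, u = 0; when s = pi/2, u = 1.
The integral becomes ∫ exp(u) du from 0 to 1, with antiderivative exp(u).
Back in s: F(s) = exp(sin(s)).
Then F(pi/2) - F(0) = (E) - (1) = -1 + E.

-1 + E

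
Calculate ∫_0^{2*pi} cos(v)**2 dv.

Use the identity cos^2(v) = (1 + cos(2*v))/2.
An antiderivative is F(v) = v/2 + sin(2*v)/4.
Then F(2*pi) - F(0) = (pi) - (0) = pi.

pi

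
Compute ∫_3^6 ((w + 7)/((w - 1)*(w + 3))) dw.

Factor the denominator: w**2 + 2*w - 3 = (w + 3)(w - 1).
Partial fractions: (w + 7)/((w - 1)*(w + 3)) = -1/(w + 3) + 2/(w - 1).
An antiderivative is F(w) = 2*log(w - 1) - log(w + 3).
Then F(6) - F(3) = (log(25/9)) - (log(2/3)) = log(25/6).

log(25/6)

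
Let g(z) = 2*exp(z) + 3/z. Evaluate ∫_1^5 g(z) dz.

-2*exp(1) + 3*log(5) + 2*exp(5)

An antiderivative is F(z) = 2*exp(z) + 3*log(z).
Then F(5) - F(1) = (3*log(5) + 2*exp(5)) - (2*exp(1)) = -2*exp(1) + 3*log(5) + 2*exp(5).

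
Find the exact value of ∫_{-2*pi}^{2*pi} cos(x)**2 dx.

2*pi

Use the identity cos^2(x) = (1 + cos(2*x))/2.
An antiderivative is F(x) = x/2 + sin(2*x)/4.
Then F(2*pi) - F(-2*pi) = (pi) - (-pi) = 2*pi.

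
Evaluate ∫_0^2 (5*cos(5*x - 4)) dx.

sin(4) + sin(6)

Let u = 5*x - 4, so du = 5 dx. When x = 0, u = -4; when x = 2, u = 6.
The integral becomes ∫ cos(u) du from -4 to 6, with antiderivative sin(u).
Back in x: F(x) = sin(5*x - 4).
Then F(2) - F(0) = (sin(6)) - (-sin(4)) = sin(4) + sin(6).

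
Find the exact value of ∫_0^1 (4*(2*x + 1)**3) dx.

40

Let u = 2*x + 1, so du = 2 dx. When x = 0, u = 1; when x = 1, u = 3.
The integral becomes 2·∫ u**3 du from 1 to 3, with antiderivative u**4/2.
Back in x: F(x) = (2*x + 1)**4/2.
Then F(1) - F(0) = (81/2) - (1/2) = 40.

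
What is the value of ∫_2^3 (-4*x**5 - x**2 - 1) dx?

By the power rule, an antiderivative is F(x) = -2*x**6/3 - x**3/3 - x.
Then F(3) - F(2) = (-498) - (-142/3) = -1352/3.

-1352/3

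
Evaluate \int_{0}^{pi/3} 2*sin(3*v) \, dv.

An antiderivative is F(v) = -2*cos(3*v)/3.
Then F(pi/3) - F(0) = (2/3) - (-2/3) = 4/3.

4/3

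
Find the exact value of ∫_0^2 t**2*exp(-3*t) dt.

2/27 - 50*exp(-6)/27

Integrate by parts twice (u = t^2, dv = exp(-3*t) dt).
An antiderivative is F(t) = (-9*t**2 - 6*t - 2)*exp(-3*t)/27.
Then F(2) - F(0) = (-50*exp(-6)/27) - (-2/27) = 2/27 - 50*exp(-6)/27.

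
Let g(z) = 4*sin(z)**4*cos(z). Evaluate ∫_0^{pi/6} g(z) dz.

Let u = sin(z), so du = cos(z) dz. When z = 0, u = 0; when z = pi/6, u = 1/2.
The integral becomes 4·∫ u**4 du from 0 to 1/2, with antiderivative 4*u**5/5.
Back in z: F(z) = 4*sin(z)**5/5.
Then F(pi/6) - F(0) = (1/40) - (0) = 1/40.

1/40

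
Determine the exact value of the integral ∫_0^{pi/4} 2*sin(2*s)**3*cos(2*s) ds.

1/4

Let u = sin(2*s), so du = 2*cos(2*s) ds. When s = 0, u = 0; when s = pi/4, u = 1.
The integral becomes ∫ u**3 du from 0 to 1, with antiderivative u**4/4.
Back in s: F(s) = sin(2*s)**4/4.
Then F(pi/4) - F(0) = (1/4) - (0) = 1/4.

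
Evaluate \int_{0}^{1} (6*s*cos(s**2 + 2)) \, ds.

Let u = s**2 + 2, so du = 2*s ds. When s = 0, u = 2; when s = 1, u = 3.
The integral becomes 3·∫ cos(u) du from 2 to 3, with antiderivative 3*sin(u).
Back in s: F(s) = 3*sin(s**2 + 2).
Then F(1) - F(0) = (3*sin(3)) - (3*sin(2)) = -3*sin(2) + 3*sin(3).

-3*sin(2) + 3*sin(3)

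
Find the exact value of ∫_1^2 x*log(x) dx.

-3/4 + log(4)

Integrate by parts once (u = ln x, dv = x dx).
An antiderivative is F(x) = x**2*(2*log(x) - 1)/4.
Then F(2) - F(1) = (-1 + log(4)) - (-1/4) = -3/4 + log(4).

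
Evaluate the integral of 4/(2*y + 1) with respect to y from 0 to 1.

An antiderivative is F(y) = 2*log(2*y + 1).
Then F(1) - F(0) = (log(9)) - (0) = log(9).

log(9)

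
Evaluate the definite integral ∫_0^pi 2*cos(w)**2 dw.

pi

Use the identity cos^2(w) = (1 + cos(2*w))/2.
An antiderivative is F(w) = w + sin(2*w)/2.
Then F(pi) - F(0) = (pi) - (0) = pi.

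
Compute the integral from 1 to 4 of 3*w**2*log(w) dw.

-21 + 128*log(2)

Integrate by parts once (u = ln w, dv = 3*w**2 dw).
An antiderivative is F(w) = w**3*(3*log(w) - 1)/3.
Then F(4) - F(1) = (-64/3 + 128*log(2)) - (-1/3) = -21 + 128*log(2).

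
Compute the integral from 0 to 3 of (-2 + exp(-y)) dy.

An antiderivative is F(y) = -2*y - exp(-y).
Then F(3) - F(0) = (-6 - exp(-3)) - (-1) = -5 - exp(-3).

-5 - exp(-3)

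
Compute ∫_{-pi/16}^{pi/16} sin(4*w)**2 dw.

Use the identity sin^2(4*w) = (1 - cos(8*w))/2.
An antiderivative is F(w) = w/2 - sin(8*w)/16.
Then F(pi/16) - F(-pi/16) = (-1/16 + pi/32) - (1/16 - pi/32) = -1/8 + pi/16.

-1/8 + pi/16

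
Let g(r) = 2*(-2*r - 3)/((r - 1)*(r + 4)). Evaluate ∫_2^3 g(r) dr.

log(9/49)

Factor the denominator: r**2 + 3*r - 4 = (r + 4)(r - 1).
Partial fractions: 2*(-2*r - 3)/((r - 1)*(r + 4)) = -2/(r + 4) - 2/(r - 1).
An antiderivative is F(r) = -2*log(r - 1) - 2*log(r + 4).
Then F(3) - F(2) = (-2*log(7) - 2*log(2)) - (-log(36)) = log(9/49).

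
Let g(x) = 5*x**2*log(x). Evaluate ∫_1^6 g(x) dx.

Integrate by parts once (u = ln x, dv = 5*x**2 dx).
An antiderivative is F(x) = 5*x**3*(3*log(x) - 1)/9.
Then F(6) - F(1) = (-120 + 360*log(2) + 360*log(3)) - (-5/9) = -1075/9 + 360*log(2) + 360*log(3).

-1075/9 + 360*log(2) + 360*log(3)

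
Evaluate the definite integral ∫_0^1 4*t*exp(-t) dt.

4 - 8*exp(-1)

Integrate by parts once (u = t, dv = 4*exp(-t) dt).
An antiderivative is F(t) = (-4*t - 4)*exp(-t).
Then F(1) - F(0) = (-8*exp(-1)) - (-4) = 4 - 8*exp(-1).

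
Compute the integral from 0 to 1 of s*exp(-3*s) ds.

Integrate by parts once (u = s, dv = exp(-3*s) ds).
An antiderivative is F(s) = (-3*s - 1)*exp(-3*s)/9.
Then F(1) - F(0) = (-4*exp(-3)/9) - (-1/9) = (-4 + exp(3))*exp(-3)/9.

(-4 + exp(3))*exp(-3)/9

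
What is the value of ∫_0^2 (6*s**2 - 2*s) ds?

By the power rule, an antiderivative is F(s) = 2*s**3 - s**2.
Then F(2) - F(0) = (12) - (0) = 12.

12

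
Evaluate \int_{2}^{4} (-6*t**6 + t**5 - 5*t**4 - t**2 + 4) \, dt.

-299552/21

By the power rule, an antiderivative is F(t) = -6*t**7/7 + t**6/6 - t**5 - t**3/3 + 4*t.
Then F(4) - F(2) = (-302192/21) - (-880/7) = -299552/21.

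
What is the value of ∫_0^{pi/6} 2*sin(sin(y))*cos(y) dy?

Let u = sin(y), so du = cos(y) dy. When y = 0, u = 0; when y = pi/6, u = 1/2.
The integral becomes 2·∫ sin(u) du from 0 to 1/2, with antiderivative -2*cos(u).
Back in y: F(y) = -2*cos(sin(y)).
Then F(pi/6) - F(0) = (-2*cos(1/2)) - (-2) = 2 - 2*cos(1/2).

2 - 2*cos(1/2)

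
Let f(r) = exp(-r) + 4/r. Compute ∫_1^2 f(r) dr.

An antiderivative is F(r) = 4*log(r) - exp(-r).
Then F(2) - F(1) = (-exp(-2) + 4*log(2)) - (-exp(-1)) = -exp(-2) + exp(-1) + 4*log(2).

-exp(-2) + exp(-1) + 4*log(2)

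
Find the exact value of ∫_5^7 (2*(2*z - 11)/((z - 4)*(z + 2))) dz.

-5*log(7) + 9*log(3)

Factor the denominator: z**2 - 2*z - 8 = (z + 2)(z - 4).
Partial fractions: 2*(2*z - 11)/((z - 4)*(z + 2)) = 5/(z + 2) - 1/(z - 4).
An antiderivative is F(z) = -log(z - 4) + 5*log(z + 2).
Then F(7) - F(5) = (9*log(3)) - (5*log(7)) = -5*log(7) + 9*log(3).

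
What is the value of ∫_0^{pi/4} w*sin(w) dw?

sqrt(2)*(4 - pi)/8

Integrate by parts once (u = w, dv = sin(w) dw).
An antiderivative is F(w) = -w*cos(w) + sin(w).
Then F(pi/4) - F(0) = (sqrt(2)*(4 - pi)/8) - (0) = sqrt(2)*(4 - pi)/8.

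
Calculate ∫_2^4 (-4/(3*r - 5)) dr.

-4*log(7)/3

An antiderivative is F(r) = -4*log(3*r - 5)/3.
Then F(4) - F(2) = (-4*log(7)/3) - (0) = -4*log(7)/3.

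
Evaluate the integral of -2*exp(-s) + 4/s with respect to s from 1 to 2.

An antiderivative is F(s) = 4*log(s) + 2*exp(-s).
Then F(2) - F(1) = (2*exp(-2) + 4*log(2)) - (2*exp(-1)) = -2*exp(-1) + 2*exp(-2) + 4*log(2).

-2*exp(-1) + 2*exp(-2) + 4*log(2)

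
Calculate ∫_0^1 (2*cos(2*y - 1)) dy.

Let u = 2*y - 1, so du = 2 dy. When y = 0, u = -1; when y = 1, u = 1.
The integral becomes ∫ cos(u) du from -1 to 1, with antiderivative sin(u).
Back in y: F(y) = sin(2*y - 1).
Then F(1) - F(0) = (sin(1)) - (-sin(1)) = 2*sin(1).

2*sin(1)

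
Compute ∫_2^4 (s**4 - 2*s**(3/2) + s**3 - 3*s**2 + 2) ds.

By the power rule, an antiderivative is F(s) = -4*s**(5/2)/5 + s**5/5 + s**4/4 - s**3 + 2*s.
Then F(4) - F(2) = (936/5) - (32/5 - 16*sqrt(2)/5) = 16*sqrt(2)/5 + 904/5.

16*sqrt(2)/5 + 904/5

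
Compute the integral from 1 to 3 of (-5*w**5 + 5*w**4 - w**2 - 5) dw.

-1150/3

By the power rule, an antiderivative is F(w) = -5*w**6/6 + w**5 - w**3/3 - 5*w.
Then F(3) - F(1) = (-777/2) - (-31/6) = -1150/3.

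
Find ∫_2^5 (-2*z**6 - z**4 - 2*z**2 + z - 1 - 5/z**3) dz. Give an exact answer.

-1286571/56

By the power rule, an antiderivative is F(z) = -2*z**7/7 - z**5/5 - 2*z**3/3 + z**2/2 - z + 5/(2*z**2).
Then F(5) - F(2) = (-2417327/105) - (-40051/840) = -1286571/56.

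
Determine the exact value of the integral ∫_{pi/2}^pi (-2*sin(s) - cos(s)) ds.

An antiderivative is F(s) = -sin(s) + 2*cos(s).
Then F(pi) - F(pi/2) = (-2) - (-1) = -1.

-1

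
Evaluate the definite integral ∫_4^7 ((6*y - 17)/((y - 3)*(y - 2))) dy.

Factor the denominator: y**2 - 5*y + 6 = (y - 2)(y - 3).
Partial fractions: (6*y - 17)/((y - 3)*(y - 2)) = 5/(y - 2) + 1/(y - 3).
An antiderivative is F(y) = log(y - 3) + 5*log(y - 2).
Then F(7) - F(4) = (2*log(2) + 5*log(5)) - (log(32)) = -3*log(2) + 5*log(5).

-3*log(2) + 5*log(5)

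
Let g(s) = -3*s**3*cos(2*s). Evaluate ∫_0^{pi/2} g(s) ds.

-9/4 + 9*pi**2/16

Integrate by parts 3 times (u = s^3, dv = -3*cos(2*s) ds).
An antiderivative is F(s) = -3*s**3*sin(2*s)/2 - 9*s**2*cos(2*s)/4 + 9*s*sin(2*s)/4 + 9*cos(2*s)/8.
Then F(pi/2) - F(0) = (-9/8 + 9*pi**2/16) - (9/8) = -9/4 + 9*pi**2/16.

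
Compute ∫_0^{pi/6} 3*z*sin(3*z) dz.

1/3

Integrate by parts once (u = z, dv = 3*sin(3*z) dz).
An antiderivative is F(z) = -z*cos(3*z) + sin(3*z)/3.
Then F(pi/6) - F(0) = (1/3) - (0) = 1/3.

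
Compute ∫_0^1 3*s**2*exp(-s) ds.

Integrate by parts twice (u = s^2, dv = 3*exp(-s) ds).
An antiderivative is F(s) = (-3*s**2 - 6*s - 6)*exp(-s).
Then F(1) - F(0) = (-15*exp(-1)) - (-6) = 6 - 15*exp(-1).

6 - 15*exp(-1)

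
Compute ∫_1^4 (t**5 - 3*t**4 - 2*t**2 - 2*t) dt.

117/10

By the power rule, an antiderivative is F(t) = t**6/6 - 3*t**5/5 - 2*t**3/3 - t**2.
Then F(4) - F(1) = (48/5) - (-21/10) = 117/10.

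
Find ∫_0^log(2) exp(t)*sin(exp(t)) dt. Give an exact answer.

-cos(2) + cos(1)

Let u = exp(t), so du = exp(t) dt. When t = 0, u = 1; when t = log(2), u = 2.
The integral becomes ∫ sin(u) du from 1 to 2, with antiderivative -cos(u).
Back in t: F(t) = -cos(exp(t)).
Then F(log(2)) - F(0) = (-cos(2)) - (-cos(1)) = -cos(2) + cos(1).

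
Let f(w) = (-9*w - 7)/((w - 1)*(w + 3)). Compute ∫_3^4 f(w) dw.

-5*log(7) + log(3) + 9*log(2)

Factor the denominator: w**2 + 2*w - 3 = (w + 3)(w - 1).
Partial fractions: (-9*w - 7)/((w - 1)*(w + 3)) = -5/(w + 3) - 4/(w - 1).
An antiderivative is F(w) = -4*log(w - 1) - 5*log(w + 3).
Then F(4) - F(3) = (-5*log(7) - 4*log(3)) - (-9*log(2) - 5*log(3)) = -5*log(7) + log(3) + 9*log(2).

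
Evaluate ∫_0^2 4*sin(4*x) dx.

Let u = 4*x, so du = 4 dx. When x = 0, u = 0; when x = 2, u = 8.
The integral becomes ∫ sin(u) du from 0 to 8, with antiderivative -cos(u).
Back in x: F(x) = -cos(4*x).
Then F(2) - F(0) = (-cos(8)) - (-1) = 1 - cos(8).

1 - cos(8)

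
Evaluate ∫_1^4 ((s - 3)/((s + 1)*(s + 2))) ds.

Factor the denominator: s**2 + 3*s + 2 = (s + 2)(s + 1).
Partial fractions: (s - 3)/((s + 1)*(s + 2)) = 5/(s + 2) - 4/(s + 1).
An antiderivative is F(s) = -4*log(s + 1) + 5*log(s + 2).
Then F(4) - F(1) = (-4*log(5) + 5*log(2) + 5*log(3)) - (-4*log(2) + 5*log(3)) = -4*log(5) + 9*log(2).

-4*log(5) + 9*log(2)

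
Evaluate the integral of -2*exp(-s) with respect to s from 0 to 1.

An antiderivative is F(s) = 2*exp(-s).
Then F(1) - F(0) = (2*exp(-1)) - (2) = -2 + 2*exp(-1).

-2 + 2*exp(-1)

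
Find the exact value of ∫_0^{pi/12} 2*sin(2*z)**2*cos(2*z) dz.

Let u = sin(2*z), so du = 2*cos(2*z) dz. When z = 0, u = 0; when z = pi/12, u = 1/2.
The integral becomes ∫ u**2 du from 0 to 1/2, with antiderivative u**3/3.
Back in z: F(z) = sin(2*z)**3/3.
Then F(pi/12) - F(0) = (1/24) - (0) = 1/24.

1/24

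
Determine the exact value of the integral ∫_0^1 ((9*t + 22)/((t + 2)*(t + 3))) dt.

log(64/3)

Factor the denominator: t**2 + 5*t + 6 = (t + 3)(t + 2).
Partial fractions: (9*t + 22)/((t + 2)*(t + 3)) = 5/(t + 3) + 4/(t + 2).
An antiderivative is F(t) = 4*log(t + 2) + 5*log(t + 3).
Then F(1) - F(0) = (4*log(3) + 10*log(2)) - (4*log(2) + 5*log(3)) = log(64/3).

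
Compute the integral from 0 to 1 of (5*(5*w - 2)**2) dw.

Let u = 5*w - 2, so du = 5 dw. When w = 0, u = -2; when w = 1, u = 3.
The integral becomes ∫ u**2 du from -2 to 3, with antiderivative u**3/3.
Back in w: F(w) = (5*w - 2)**3/3.
Then F(1) - F(0) = (9) - (-8/3) = 35/3.

35/3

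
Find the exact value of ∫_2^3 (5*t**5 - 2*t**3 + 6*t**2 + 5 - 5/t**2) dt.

3383/6

By the power rule, an antiderivative is F(t) = 5*t**6/6 - t**4/2 + 2*t**3 + 5*t + 5/t.
Then F(3) - F(2) = (1913/3) - (443/6) = 3383/6.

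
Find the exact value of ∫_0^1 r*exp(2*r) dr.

1/4 + exp(2)/4

Integrate by parts once (u = r, dv = exp(2*r) dr).
An antiderivative is F(r) = (2*r - 1)*exp(2*r)/4.
Then F(1) - F(0) = (exp(2)/4) - (-1/4) = 1/4 + exp(2)/4.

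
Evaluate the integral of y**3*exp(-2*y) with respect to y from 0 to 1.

Integrate by parts 3 times (u = y^3, dv = exp(-2*y) dy).
An antiderivative is F(y) = (-4*y**3 - 6*y**2 - 6*y - 3)*exp(-2*y)/8.
Then F(1) - F(0) = (-19*exp(-2)/8) - (-3/8) = 3/8 - 19*exp(-2)/8.

3/8 - 19*exp(-2)/8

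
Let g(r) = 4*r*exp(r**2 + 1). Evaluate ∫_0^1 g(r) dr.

Let u = r**2 + 1, so du = 2*r dr. When r = 0, u = 1; when r = 1, u = 2.
The integral becomes 2·∫ exp(u) du from 1 to 2, with antiderivative 2*exp(u).
Back in r: F(r) = 2*exp(r**2 + 1).
Then F(1) - F(0) = (2*exp(2)) - (2*exp(1)) = 2*exp(1)*(-1 + exp(1)).

2*E*(-1 + E)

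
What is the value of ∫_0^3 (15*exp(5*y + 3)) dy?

-3*(1 - exp(15))*exp(3)

Let u = 5*y + 3, so du = 5 dy. When y = 0, u = 3; when y = 3, u = 18.
The integral becomes 3·∫ exp(u) du from 3 to 18, with antiderivative 3*exp(u).
Back in y: F(y) = 3*exp(5*y + 3).
Then F(3) - F(0) = (3*exp(18)) - (3*exp(3)) = -3*(1 - exp(15))*exp(3).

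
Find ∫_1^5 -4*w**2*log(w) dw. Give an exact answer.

Integrate by parts once (u = ln w, dv = -4*w**2 dw).
An antiderivative is F(w) = -4*w**3*(3*log(w) - 1)/9.
Then F(5) - F(1) = (500/9 - 500*log(5)/3) - (4/9) = 496/9 - 500*log(5)/3.

496/9 - 500*log(5)/3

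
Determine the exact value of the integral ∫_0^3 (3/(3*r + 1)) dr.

An antiderivative is F(r) = log(3*r + 1).
Then F(3) - F(0) = (log(10)) - (0) = log(10).

log(10)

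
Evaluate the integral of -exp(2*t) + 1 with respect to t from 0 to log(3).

An antiderivative is F(t) = -exp(2*t)/2 + t.
Then F(log(3)) - F(0) = (-9/2 + log(3)) - (-1/2) = -4 + log(3).

-4 + log(3)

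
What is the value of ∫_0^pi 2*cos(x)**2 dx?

Use the identity cos^2(x) = (1 + cos(2*x))/2.
An antiderivative is F(x) = x + sin(2*x)/2.
Then F(pi) - F(0) = (pi) - (0) = pi.

pi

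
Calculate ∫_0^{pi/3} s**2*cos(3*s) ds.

-2*pi/27

Integrate by parts twice (u = s^2, dv = cos(3*s) ds).
An antiderivative is F(s) = s**2*sin(3*s)/3 + 2*s*cos(3*s)/9 - 2*sin(3*s)/27.
Then F(pi/3) - F(0) = (-2*pi/27) - (0) = -2*pi/27.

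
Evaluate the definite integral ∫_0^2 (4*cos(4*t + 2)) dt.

Let u = 4*t + 2, so du = 4 dt. When t = 0, u = 2; when t = 2, u = 10.
The integral becomes ∫ cos(u) du from 2 to 10, with antiderivative sin(u).
Back in t: F(t) = sin(4*t + 2).
Then F(2) - F(0) = (sin(10)) - (sin(2)) = -sin(2) + sin(10).

-sin(2) + sin(10)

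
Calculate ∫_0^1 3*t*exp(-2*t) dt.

3/4 - 9*exp(-2)/4

Integrate by parts once (u = t, dv = 3*exp(-2*t) dt).
An antiderivative is F(t) = (-6*t - 3)*exp(-2*t)/4.
Then F(1) - F(0) = (-9*exp(-2)/4) - (-3/4) = 3/4 - 9*exp(-2)/4.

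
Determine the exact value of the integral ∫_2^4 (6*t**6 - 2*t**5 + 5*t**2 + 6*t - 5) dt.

266890/21

By the power rule, an antiderivative is F(t) = 6*t**7/7 - t**6/3 + 5*t**3/3 + 3*t**2 - 5*t.
Then F(4) - F(2) = (269068/21) - (726/7) = 266890/21.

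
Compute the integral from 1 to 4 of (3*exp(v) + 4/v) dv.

An antiderivative is F(v) = 3*exp(v) + 4*log(v).
Then F(4) - F(1) = (8*log(2) + 3*exp(4)) - (3*exp(1)) = -3*exp(1) + 8*log(2) + 3*exp(4).

-3*exp(1) + 8*log(2) + 3*exp(4)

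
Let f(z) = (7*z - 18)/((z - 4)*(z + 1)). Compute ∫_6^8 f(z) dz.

Factor the denominator: z**2 - 3*z - 4 = (z + 1)(z - 4).
Partial fractions: (7*z - 18)/((z - 4)*(z + 1)) = 5/(z + 1) + 2/(z - 4).
An antiderivative is F(z) = 2*log(z - 4) + 5*log(z + 1).
Then F(8) - F(6) = (4*log(2) + 10*log(3)) - (2*log(2) + 5*log(7)) = -5*log(7) + 2*log(2) + 10*log(3).

-5*log(7) + 2*log(2) + 10*log(3)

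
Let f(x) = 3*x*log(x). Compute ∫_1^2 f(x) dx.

-9/4 + log(64)

Integrate by parts once (u = ln x, dv = 3*x dx).
An antiderivative is F(x) = 3*x**2*(2*log(x) - 1)/4.
Then F(2) - F(1) = (-3 + log(64)) - (-3/4) = -9/4 + log(64).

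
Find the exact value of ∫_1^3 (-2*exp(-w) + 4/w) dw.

An antiderivative is F(w) = 4*log(w) + 2*exp(-w).
Then F(3) - F(1) = (2*exp(-3) + 4*log(3)) - (2*exp(-1)) = -2*exp(-1) + 2*exp(-3) + 4*log(3).

-2*exp(-1) + 2*exp(-3) + 4*log(3)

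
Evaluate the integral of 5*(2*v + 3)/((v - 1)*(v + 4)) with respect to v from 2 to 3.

-5*log(3) + 5*log(7)

Factor the denominator: v**2 + 3*v - 4 = (v + 4)(v - 1).
Partial fractions: 5*(2*v + 3)/((v - 1)*(v + 4)) = 5/(v + 4) + 5/(v - 1).
An antiderivative is F(v) = 5*log(v - 1) + 5*log(v + 4).
Then F(3) - F(2) = (5*log(2) + 5*log(7)) - (5*log(2) + 5*log(3)) = -5*log(3) + 5*log(7).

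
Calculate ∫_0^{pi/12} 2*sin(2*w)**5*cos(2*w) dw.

1/384

Let u = sin(2*w), so du = 2*cos(2*w) dw. When w = 0, u = 0; when w = pi/12, u = 1/2.
The integral becomes ∫ u**5 du from 0 to 1/2, with antiderivative u**6/6.
Back in w: F(w) = sin(2*w)**6/6.
Then F(pi/12) - F(0) = (1/384) - (0) = 1/384.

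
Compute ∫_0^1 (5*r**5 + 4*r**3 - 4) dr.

-13/6

By the power rule, an antiderivative is F(r) = 5*r**6/6 + r**4 - 4*r.
Then F(1) - F(0) = (-13/6) - (0) = -13/6.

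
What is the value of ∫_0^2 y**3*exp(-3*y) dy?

2/27 - 122*exp(-6)/27

Integrate by parts 3 times (u = y^3, dv = exp(-3*y) dy).
An antiderivative is F(y) = (-9*y**3 - 9*y**2 - 6*y - 2)*exp(-3*y)/27.
Then F(2) - F(0) = (-122*exp(-6)/27) - (-2/27) = 2/27 - 122*exp(-6)/27.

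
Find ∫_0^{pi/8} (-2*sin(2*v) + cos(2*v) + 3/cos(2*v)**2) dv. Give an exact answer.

An antiderivative is F(v) = sin(2*v)/2 + cos(2*v) + 3*tan(2*v)/2.
Then F(pi/8) - F(0) = (3*sqrt(2)/4 + 3/2) - (1) = 1/2 + 3*sqrt(2)/4.

1/2 + 3*sqrt(2)/4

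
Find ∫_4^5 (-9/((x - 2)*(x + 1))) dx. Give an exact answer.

-3*log(5) + 6*log(2)

Factor the denominator: x**2 - x - 2 = (x + 1)(x - 2).
Partial fractions: -9/((x - 2)*(x + 1)) = 3/(x + 1) - 3/(x - 2).
An antiderivative is F(x) = -3*log(x - 2) + 3*log(x + 1).
Then F(5) - F(4) = (log(8)) - (-3*log(2) + 3*log(5)) = -3*log(5) + 6*log(2).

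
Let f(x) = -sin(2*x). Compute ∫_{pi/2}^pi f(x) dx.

1

An antiderivative is F(x) = cos(2*x)/2.
Then F(pi) - F(pi/2) = (1/2) - (-1/2) = 1.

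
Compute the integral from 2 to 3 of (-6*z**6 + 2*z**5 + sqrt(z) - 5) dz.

By the power rule, an antiderivative is F(z) = -6*z**7/7 + z**6/3 + 2*z**(3/2)/3 - 5*z.
Then F(3) - F(2) = (-11526/7 + 2*sqrt(3)) - (-2066/21 + 4*sqrt(2)/3) = -32512/21 - 4*sqrt(2)/3 + 2*sqrt(3).

-32512/21 - 4*sqrt(2)/3 + 2*sqrt(3)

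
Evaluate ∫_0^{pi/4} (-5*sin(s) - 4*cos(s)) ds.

An antiderivative is F(s) = -4*sin(s) + 5*cos(s).
Then F(pi/4) - F(0) = (sqrt(2)/2) - (5) = -5 + sqrt(2)/2.

-5 + sqrt(2)/2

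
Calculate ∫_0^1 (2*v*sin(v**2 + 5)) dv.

Let u = v**2 + 5, so du = 2*v dv. When v = 0, u = 5; when v = 1, u = 6.
The integral becomes ∫ sin(u) du from 5 to 6, with antiderivative -cos(u).
Back in v: F(v) = -cos(v**2 + 5).
Then F(1) - F(0) = (-cos(6)) - (-cos(5)) = -cos(6) + cos(5).

-cos(6) + cos(5)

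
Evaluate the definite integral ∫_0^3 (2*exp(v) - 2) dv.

-8 + 2*exp(3)

An antiderivative is F(v) = -2*v + 2*exp(v).
Then F(3) - F(0) = (-6 + 2*exp(3)) - (2) = -8 + 2*exp(3).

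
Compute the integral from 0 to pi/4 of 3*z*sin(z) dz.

Integrate by parts once (u = z, dv = 3*sin(z) dz).
An antiderivative is F(z) = -3*z*cos(z) + 3*sin(z).
Then F(pi/4) - F(0) = (3*sqrt(2)*(4 - pi)/8) - (0) = 3*sqrt(2)*(4 - pi)/8.

3*sqrt(2)*(4 - pi)/8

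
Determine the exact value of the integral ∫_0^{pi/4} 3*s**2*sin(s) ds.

Integrate by parts twice (u = s^2, dv = 3*sin(s) ds).
An antiderivative is F(s) = -3*s**2*cos(s) + 6*s*sin(s) + 6*cos(s).
Then F(pi/4) - F(0) = (3*sqrt(2)*(-pi**2 + 8*pi + 32)/32) - (6) = -6 - 3*sqrt(2)*pi**2/32 + 3*sqrt(2)*pi/4 + 3*sqrt(2).

-6 - 3*sqrt(2)*pi**2/32 + 3*sqrt(2)*pi/4 + 3*sqrt(2)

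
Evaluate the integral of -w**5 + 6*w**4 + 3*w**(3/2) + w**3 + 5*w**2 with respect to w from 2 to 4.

By the power rule, an antiderivative is F(w) = -w**6/6 + 6*w**(5/2)/5 + 6*w**5/5 + w**4/4 + 5*w**3/3.
Then F(4) - F(2) = (3776/5) - (24*sqrt(2)/5 + 676/15) = 10652/15 - 24*sqrt(2)/5.

10652/15 - 24*sqrt(2)/5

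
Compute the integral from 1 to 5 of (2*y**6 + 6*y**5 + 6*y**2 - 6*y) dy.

266848/7

By the power rule, an antiderivative is F(y) = 2*y**7/7 + y**6 + 2*y**3 - 3*y**2.
Then F(5) - F(1) = (266850/7) - (2/7) = 266848/7.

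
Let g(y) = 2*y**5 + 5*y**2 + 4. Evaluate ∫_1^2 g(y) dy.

110/3

By the power rule, an antiderivative is F(y) = y**6/3 + 5*y**3/3 + 4*y.
Then F(2) - F(1) = (128/3) - (6) = 110/3.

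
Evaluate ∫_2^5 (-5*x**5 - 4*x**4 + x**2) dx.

-154029/10

By the power rule, an antiderivative is F(x) = -5*x**6/6 - 4*x**5/5 + x**3/3.
Then F(5) - F(2) = (-92875/6) - (-1144/15) = -154029/10.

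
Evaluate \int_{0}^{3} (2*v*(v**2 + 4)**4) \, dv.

Let u = v**2 + 4, so du = 2*v dv. When v = 0, u = 4; when v = 3, u = 13.
The integral becomes ∫ u**4 du from 4 to 13, with antiderivative u**5/5.
Back in v: F(v) = (v**2 + 4)**5/5.
Then F(3) - F(0) = (371293/5) - (1024/5) = 370269/5.

370269/5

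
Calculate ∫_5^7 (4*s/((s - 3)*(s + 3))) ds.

log(25/4)

Factor the denominator: s**2 - 9 = (s + 3)(s - 3).
Partial fractions: 4*s/((s - 3)*(s + 3)) = 2/(s + 3) + 2/(s - 3).
An antiderivative is F(s) = 2*log(s - 3) + 2*log(s + 3).
Then F(7) - F(5) = (2*log(5) + 6*log(2)) - (8*log(2)) = log(25/4).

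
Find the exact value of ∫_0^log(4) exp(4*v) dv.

Let u = exp(v), so du = exp(v) dv. When v = 0, u = 1; when v = log(4), u = 4.
The integral becomes ∫ u**3 du from 1 to 4, with antiderivative u**4/4.
Back in v: F(v) = exp(4*v)/4.
Then F(log(4)) - F(0) = (64) - (1/4) = 255/4.

255/4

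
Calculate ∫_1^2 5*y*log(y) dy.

-15/4 + 10*log(2)

Integrate by parts once (u = ln y, dv = 5*y dy).
An antiderivative is F(y) = 5*y**2*(2*log(y) - 1)/4.
Then F(2) - F(1) = (-5 + 10*log(2)) - (-5/4) = -15/4 + 10*log(2).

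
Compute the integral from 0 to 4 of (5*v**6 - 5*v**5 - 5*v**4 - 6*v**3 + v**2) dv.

By the power rule, an antiderivative is F(v) = 5*v**7/7 - 5*v**6/6 - v**5 - 3*v**4/2 + v**3/3.
Then F(4) - F(0) = (48320/7) - (0) = 48320/7.

48320/7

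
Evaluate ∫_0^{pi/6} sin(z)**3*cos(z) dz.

1/64

Let u = sin(z), so du = cos(z) dz. When z = 0, u = 0; when z = pi/6, u = 1/2.
The integral becomes ∫ u**3 du from 0 to 1/2, with antiderivative u**4/4.
Back in z: F(z) = sin(z)**4/4.
Then F(pi/6) - F(0) = (1/64) - (0) = 1/64.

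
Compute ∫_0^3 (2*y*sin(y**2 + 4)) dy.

Let u = y**2 + 4, so du = 2*y dy. When y = 0, u = 4; when y = 3, u = 13.
The integral becomes ∫ sin(u) du from 4 to 13, with antiderivative -cos(u).
Back in y: F(y) = -cos(y**2 + 4).
Then F(3) - F(0) = (-cos(13)) - (-cos(4)) = -cos(13) + cos(4).

-cos(13) + cos(4)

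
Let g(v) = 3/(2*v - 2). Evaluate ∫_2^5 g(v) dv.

An antiderivative is F(v) = 3*log(2*v - 2)/2.
Then F(5) - F(2) = (9*log(2)/2) - (3*log(2)/2) = log(8).

log(8)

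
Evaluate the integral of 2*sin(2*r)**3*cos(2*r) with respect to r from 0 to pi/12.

1/64

Let u = sin(2*r), so du = 2*cos(2*r) dr. When r = 0, u = 0; when r = pi/12, u = 1/2.
The integral becomes ∫ u**3 du from 0 to 1/2, with antiderivative u**4/4.
Back in r: F(r) = sin(2*r)**4/4.
Then F(pi/12) - F(0) = (1/64) - (0) = 1/64.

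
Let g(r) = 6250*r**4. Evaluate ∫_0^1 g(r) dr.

1250

Let u = 5*r, so du = 5 dr. When r = 0, u = 0; when r = 1, u = 5.
The integral becomes 2·∫ u**4 du from 0 to 5, with antiderivative 2*u**5/5.
Back in r: F(r) = 1250*r**5.
Then F(1) - F(0) = (1250) - (0) = 1250.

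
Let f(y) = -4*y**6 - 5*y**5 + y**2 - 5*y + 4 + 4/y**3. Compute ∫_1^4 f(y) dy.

-715503/56

By the power rule, an antiderivative is F(y) = -4*y**7/7 - 5*y**6/6 + y**3/3 - 5*y**2/2 + 4*y - 2/y**2.
Then F(4) - F(1) = (-715591/56) - (-11/7) = -715503/56.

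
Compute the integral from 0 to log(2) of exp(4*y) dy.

Let u = exp(y), so du = exp(y) dy. When y = 0, u = 1; when y = log(2), u = 2.
The integral becomes ∫ u**3 du from 1 to 2, with antiderivative u**4/4.
Back in y: F(y) = exp(4*y)/4.
Then F(log(2)) - F(0) = (4) - (1/4) = 15/4.

15/4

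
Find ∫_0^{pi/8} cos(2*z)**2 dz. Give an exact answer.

Use the identity cos^2(2*z) = (1 + cos(4*z))/2.
An antiderivative is F(z) = z/2 + sin(4*z)/8.
Then F(pi/8) - F(0) = (1/8 + pi/16) - (0) = 1/8 + pi/16.

1/8 + pi/16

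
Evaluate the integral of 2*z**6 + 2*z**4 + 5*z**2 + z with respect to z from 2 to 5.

1660929/70

By the power rule, an antiderivative is F(z) = 2*z**7/7 + 2*z**5/5 + 5*z**3/3 + z**2/2.
Then F(5) - F(2) = (999275/42) - (6794/105) = 1660929/70.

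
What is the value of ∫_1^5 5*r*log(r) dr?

-30 + 125*log(5)/2

Integrate by parts once (u = ln r, dv = 5*r dr).
An antiderivative is F(r) = 5*r**2*(2*log(r) - 1)/4.
Then F(5) - F(1) = (-125/4 + 125*log(5)/2) - (-5/4) = -30 + 125*log(5)/2.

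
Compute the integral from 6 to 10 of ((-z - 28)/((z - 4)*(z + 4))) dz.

Factor the denominator: z**2 - 16 = (z + 4)(z - 4).
Partial fractions: (-z - 28)/((z - 4)*(z + 4)) = 3/(z + 4) - 4/(z - 4).
An antiderivative is F(z) = -4*log(z - 4) + 3*log(z + 4).
Then F(10) - F(6) = (-4*log(3) - log(2) + 3*log(7)) - (-log(2) + 3*log(5)) = -3*log(5) - 4*log(3) + 3*log(7).

-3*log(5) - 4*log(3) + 3*log(7)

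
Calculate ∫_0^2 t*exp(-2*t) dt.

(-5 + exp(4))*exp(-4)/4

Integrate by parts once (u = t, dv = exp(-2*t) dt).
An antiderivative is F(t) = (-2*t - 1)*exp(-2*t)/4.
Then F(2) - F(0) = (-5*exp(-4)/4) - (-1/4) = (-5 + exp(4))*exp(-4)/4.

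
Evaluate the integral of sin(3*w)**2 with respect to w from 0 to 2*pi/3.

Use the identity sin^2(3*w) = (1 - cos(6*w))/2.
An antiderivative is F(w) = w/2 - sin(6*w)/12.
Then F(2*pi/3) - F(0) = (pi/3) - (0) = pi/3.

pi/3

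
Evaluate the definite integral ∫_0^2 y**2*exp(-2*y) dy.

(-13 + exp(4))*exp(-4)/4

Integrate by parts twice (u = y^2, dv = exp(-2*y) dy).
An antiderivative is F(y) = (-2*y**2 - 2*y - 1)*exp(-2*y)/4.
Then F(2) - F(0) = (-13*exp(-4)/4) - (-1/4) = (-13 + exp(4))*exp(-4)/4.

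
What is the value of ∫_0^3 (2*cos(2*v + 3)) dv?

-sin(3) + sin(9)

Let u = 2*v + 3, so du = 2 dv. When v = 0, u = 3; when v = 3, u = 9.
The integral becomes ∫ cos(u) du from 3 to 9, with antiderivative sin(u).
Back in v: F(v) = sin(2*v + 3).
Then F(3) - F(0) = (sin(9)) - (sin(3)) = -sin(3) + sin(9).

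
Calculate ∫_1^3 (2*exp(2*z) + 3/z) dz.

An antiderivative is F(z) = exp(2*z) + 3*log(z).
Then F(3) - F(1) = (log(27) + exp(6)) - (exp(2)) = -exp(2) + log(27) + exp(6).

-exp(2) + log(27) + exp(6)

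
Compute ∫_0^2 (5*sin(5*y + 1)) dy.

Let u = 5*y + 1, so du = 5 dy. When y = 0, u = 1; when y = 2, u = 11.
The integral becomes ∫ sin(u) du from 1 to 11, with antiderivative -cos(u).
Back in y: F(y) = -cos(5*y + 1).
Then F(2) - F(0) = (-cos(11)) - (-cos(1)) = -cos(11) + cos(1).

-cos(11) + cos(1)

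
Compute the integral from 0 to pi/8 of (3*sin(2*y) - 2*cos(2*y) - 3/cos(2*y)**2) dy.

An antiderivative is F(y) = -sin(2*y) - 3*cos(2*y)/2 - 3*tan(2*y)/2.
Then F(pi/8) - F(0) = (-5*sqrt(2)/4 - 3/2) - (-3/2) = -5*sqrt(2)/4.

-5*sqrt(2)/4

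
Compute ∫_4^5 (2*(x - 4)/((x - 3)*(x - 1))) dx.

log(32/27)

Factor the denominator: x**2 - 4*x + 3 = (x - 1)(x - 3).
Partial fractions: 2*(x - 4)/((x - 3)*(x - 1)) = 3/(x - 1) - 1/(x - 3).
An antiderivative is F(x) = -log(x - 3) + 3*log(x - 1).
Then F(5) - F(4) = (log(32)) - (log(27)) = log(32/27).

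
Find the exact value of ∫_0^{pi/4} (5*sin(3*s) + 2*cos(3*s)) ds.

7*sqrt(2)/6 + 5/3

An antiderivative is F(s) = 2*sin(3*s)/3 - 5*cos(3*s)/3.
Then F(pi/4) - F(0) = (7*sqrt(2)/6) - (-5/3) = 7*sqrt(2)/6 + 5/3.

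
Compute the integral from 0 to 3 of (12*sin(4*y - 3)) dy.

3*cos(3) - 3*cos(9)

Let u = 4*y - 3, so du = 4 dy. When y = 0, u = -3; when y = 3, u = 9.
The integral becomes 3·∫ sin(u) du from -3 to 9, with antiderivative -3*cos(u).
Back in y: F(y) = -3*cos(4*y - 3).
Then F(3) - F(0) = (-3*cos(9)) - (-3*cos(3)) = 3*cos(3) - 3*cos(9).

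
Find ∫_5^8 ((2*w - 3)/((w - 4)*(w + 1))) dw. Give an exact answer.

Factor the denominator: w**2 - 3*w - 4 = (w + 1)(w - 4).
Partial fractions: (2*w - 3)/((w - 4)*(w + 1)) = 1/(w + 1) + 1/(w - 4).
An antiderivative is F(w) = log(w - 4) + log(w + 1).
Then F(8) - F(5) = (log(36)) - (log(6)) = log(6).

log(6)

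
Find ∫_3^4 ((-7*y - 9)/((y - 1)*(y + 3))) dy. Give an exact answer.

Factor the denominator: y**2 + 2*y - 3 = (y + 3)(y - 1).
Partial fractions: (-7*y - 9)/((y - 1)*(y + 3)) = -3/(y + 3) - 4/(y - 1).
An antiderivative is F(y) = -4*log(y - 1) - 3*log(y + 3).
Then F(4) - F(3) = (-3*log(7) - 4*log(3)) - (-7*log(2) - 3*log(3)) = -3*log(7) - log(3) + 7*log(2).

-3*log(7) - log(3) + 7*log(2)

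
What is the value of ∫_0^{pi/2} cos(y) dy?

1

An antiderivative is F(y) = sin(y).
Then F(pi/2) - F(0) = (1) - (0) = 1.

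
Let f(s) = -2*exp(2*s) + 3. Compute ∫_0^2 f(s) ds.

An antiderivative is F(s) = -exp(2*s) + 3*s.
Then F(2) - F(0) = (6 - exp(4)) - (-1) = 7 - exp(4).

7 - exp(4)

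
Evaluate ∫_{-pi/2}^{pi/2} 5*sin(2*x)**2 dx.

Use the identity sin^2(2*x) = (1 - cos(4*x))/2.
An antiderivative is F(x) = 5*x/2 - 5*sin(4*x)/8.
Then F(pi/2) - F(-pi/2) = (5*pi/4) - (-5*pi/4) = 5*pi/2.

5*pi/2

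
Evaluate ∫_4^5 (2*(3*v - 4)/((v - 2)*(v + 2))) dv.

Factor the denominator: v**2 - 4 = (v + 2)(v - 2).
Partial fractions: 2*(3*v - 4)/((v - 2)*(v + 2)) = 5/(v + 2) + 1/(v - 2).
An antiderivative is F(v) = log(v - 2) + 5*log(v + 2).
Then F(5) - F(4) = (log(3) + 5*log(7)) - (6*log(2) + 5*log(3)) = -4*log(3) - 6*log(2) + 5*log(7).

-4*log(3) - 6*log(2) + 5*log(7)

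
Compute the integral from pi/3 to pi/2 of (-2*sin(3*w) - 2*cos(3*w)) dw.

4/3

An antiderivative is F(w) = -2*sin(3*w)/3 + 2*cos(3*w)/3.
Then F(pi/2) - F(pi/3) = (2/3) - (-2/3) = 4/3.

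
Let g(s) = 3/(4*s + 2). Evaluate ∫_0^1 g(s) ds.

3*log(3)/4

An antiderivative is F(s) = 3*log(4*s + 2)/4.
Then F(1) - F(0) = (3*log(6)/4) - (3*log(2)/4) = 3*log(3)/4.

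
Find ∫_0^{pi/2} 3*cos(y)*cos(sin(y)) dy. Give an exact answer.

3*sin(1)

Let u = sin(y), so du = cos(y) dy. When y = 0, u = 0; when y = pi/2, u = 1.
The integral becomes 3·∫ cos(u) du from 0 to 1, with antiderivative 3*sin(u).
Back in y: F(y) = 3*sin(sin(y)).
Then F(pi/2) - F(0) = (3*sin(1)) - (0) = 3*sin(1).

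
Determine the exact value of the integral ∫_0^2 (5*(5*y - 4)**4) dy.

Let u = 5*y - 4, so du = 5 dy. When y = 0, u = -4; when y = 2, u = 6.
The integral becomes ∫ u**4 du from -4 to 6, with antiderivative u**5/5.
Back in y: F(y) = (5*y - 4)**5/5.
Then F(2) - F(0) = (7776/5) - (-1024/5) = 1760.

1760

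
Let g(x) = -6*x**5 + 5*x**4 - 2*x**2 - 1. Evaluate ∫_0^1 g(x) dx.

By the power rule, an antiderivative is F(x) = -x**6 + x**5 - 2*x**3/3 - x.
Then F(1) - F(0) = (-5/3) - (0) = -5/3.

-5/3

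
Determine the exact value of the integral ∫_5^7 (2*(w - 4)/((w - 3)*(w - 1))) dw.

log(27/16)

Factor the denominator: w**2 - 4*w + 3 = (w - 1)(w - 3).
Partial fractions: 2*(w - 4)/((w - 3)*(w - 1)) = 3/(w - 1) - 1/(w - 3).
An antiderivative is F(w) = -log(w - 3) + 3*log(w - 1).
Then F(7) - F(5) = (log(54)) - (log(32)) = log(27/16).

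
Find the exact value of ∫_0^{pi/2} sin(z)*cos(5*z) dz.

Use the identity sin(z)cos(5*z) = [sin(6*z) + sin(-4*z)]/2.
An antiderivative is F(z) = cos(4*z)/8 - cos(6*z)/12.
Then F(pi/2) - F(0) = (5/24) - (1/24) = 1/6.

1/6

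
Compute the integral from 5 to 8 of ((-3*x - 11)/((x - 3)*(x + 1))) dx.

Factor the denominator: x**2 - 2*x - 3 = (x + 1)(x - 3).
Partial fractions: (-3*x - 11)/((x - 3)*(x + 1)) = 2/(x + 1) - 5/(x - 3).
An antiderivative is F(x) = -5*log(x - 3) + 2*log(x + 1).
Then F(8) - F(5) = (-5*log(5) + 4*log(3)) - (log(9/8)) = -5*log(5) + 3*log(2) + 2*log(3).

-5*log(5) + 3*log(2) + 2*log(3)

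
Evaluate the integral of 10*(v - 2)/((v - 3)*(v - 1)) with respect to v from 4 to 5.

Factor the denominator: v**2 - 4*v + 3 = (v - 1)(v - 3).
Partial fractions: 10*(v - 2)/((v - 3)*(v - 1)) = 5/(v - 1) + 5/(v - 3).
An antiderivative is F(v) = 5*log(v - 3) + 5*log(v - 1).
Then F(5) - F(4) = (15*log(2)) - (5*log(3)) = -5*log(3) + 15*log(2).

-5*log(3) + 15*log(2)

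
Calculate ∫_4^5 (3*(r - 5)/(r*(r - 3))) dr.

Factor the denominator: r**2 - 3*r = r(r - 3).
Partial fractions: 3*(r - 5)/(r*(r - 3)) = 5/r - 2/(r - 3).
An antiderivative is F(r) = 5*log(r) - 2*log(r - 3).
Then F(5) - F(4) = (-2*log(2) + 5*log(5)) - (10*log(2)) = -12*log(2) + 5*log(5).

-12*log(2) + 5*log(5)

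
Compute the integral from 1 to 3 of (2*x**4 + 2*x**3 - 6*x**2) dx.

424/5

By the power rule, an antiderivative is F(x) = 2*x**5/5 + x**4/2 - 2*x**3.
Then F(3) - F(1) = (837/10) - (-11/10) = 424/5.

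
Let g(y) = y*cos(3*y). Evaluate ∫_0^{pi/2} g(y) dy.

Integrate by parts once (u = y, dv = cos(3*y) dy).
An antiderivative is F(y) = y*sin(3*y)/3 + cos(3*y)/9.
Then F(pi/2) - F(0) = (-pi/6) - (1/9) = -pi/6 - 1/9.

-pi/6 - 1/9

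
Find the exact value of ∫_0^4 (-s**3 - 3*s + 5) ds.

-68

By the power rule, an antiderivative is F(s) = -s**4/4 - 3*s**2/2 + 5*s.
Then F(4) - F(0) = (-68) - (0) = -68.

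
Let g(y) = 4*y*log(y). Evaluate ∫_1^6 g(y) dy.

-35 + 72*log(2) + 72*log(3)

Integrate by parts once (u = ln y, dv = 4*y dy).
An antiderivative is F(y) = y**2*(2*log(y) - 1).
Then F(6) - F(1) = (-36 + 72*log(2) + 72*log(3)) - (-1) = -35 + 72*log(2) + 72*log(3).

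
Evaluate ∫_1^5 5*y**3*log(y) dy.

Integrate by parts once (u = ln y, dv = 5*y**3 dy).
An antiderivative is F(y) = 5*y**4*(4*log(y) - 1)/16.
Then F(5) - F(1) = (-3125/16 + 3125*log(5)/4) - (-5/16) = -195 + 3125*log(5)/4.

-195 + 3125*log(5)/4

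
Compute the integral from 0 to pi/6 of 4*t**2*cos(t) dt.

-4 + pi**2/18 + 2*sqrt(3)*pi/3

Integrate by parts twice (u = t^2, dv = 4*cos(t) dt).
An antiderivative is F(t) = 4*t**2*sin(t) + 8*t*cos(t) - 8*sin(t).
Then F(pi/6) - F(0) = (-4 + pi**2/18 + 2*sqrt(3)*pi/3) - (0) = -4 + pi**2/18 + 2*sqrt(3)*pi/3.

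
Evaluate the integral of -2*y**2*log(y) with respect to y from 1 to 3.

Integrate by parts once (u = ln y, dv = -2*y**2 dy).
An antiderivative is F(y) = -2*y**3*(3*log(y) - 1)/9.
Then F(3) - F(1) = (6 - 18*log(3)) - (2/9) = 52/9 - 18*log(3).

52/9 - 18*log(3)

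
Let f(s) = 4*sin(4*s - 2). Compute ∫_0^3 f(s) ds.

cos(2) - cos(10)

Let u = 4*s - 2, so du = 4 ds. When s = 0, u = -2; when s = 3, u = 10.
The integral becomes ∫ sin(u) du from -2 to 10, with antiderivative -cos(u).
Back in s: F(s) = -cos(4*s - 2).
Then F(3) - F(0) = (-cos(10)) - (-cos(2)) = cos(2) - cos(10).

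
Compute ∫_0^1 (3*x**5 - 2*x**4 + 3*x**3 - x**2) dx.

By the power rule, an antiderivative is F(x) = x**6/2 - 2*x**5/5 + 3*x**4/4 - x**3/3.
Then F(1) - F(0) = (31/60) - (0) = 31/60.

31/60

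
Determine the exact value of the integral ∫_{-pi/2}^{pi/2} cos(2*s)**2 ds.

Use the identity cos^2(2*s) = (1 + cos(4*s))/2.
An antiderivative is F(s) = s/2 + sin(4*s)/8.
Then F(pi/2) - F(-pi/2) = (pi/4) - (-pi/4) = pi/2.

pi/2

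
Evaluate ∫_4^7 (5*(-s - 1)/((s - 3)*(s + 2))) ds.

-7*log(2) - log(3)

Factor the denominator: s**2 - s - 6 = (s + 2)(s - 3).
Partial fractions: 5*(-s - 1)/((s - 3)*(s + 2)) = -1/(s + 2) - 4/(s - 3).
An antiderivative is F(s) = -4*log(s - 3) - log(s + 2).
Then F(7) - F(4) = (-8*log(2) - 2*log(3)) - (-log(6)) = -7*log(2) - log(3).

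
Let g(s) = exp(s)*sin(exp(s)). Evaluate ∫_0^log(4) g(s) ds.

Let u = exp(s), so du = exp(s) ds. When s = 0, u = 1; when s = log(4), u = 4.
The integral becomes ∫ sin(u) du from 1 to 4, with antiderivative -cos(u).
Back in s: F(s) = -cos(exp(s)).
Then F(log(4)) - F(0) = (-cos(4)) - (-cos(1)) = cos(1) - cos(4).

cos(1) - cos(4)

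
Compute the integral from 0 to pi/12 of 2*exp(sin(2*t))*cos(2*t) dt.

-1 + exp(1/2)

Let u = sin(2*t), so du = 2*cos(2*t) dt. When t = 0, u = 0; when t = pi/12, u = 1/2.
The integral becomes ∫ exp(u) du from 0 to 1/2, with antiderivative exp(u).
Back in t: F(t) = exp(sin(2*t)).
Then F(pi/12) - F(0) = (exp(1/2)) - (1) = -1 + exp(1/2).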